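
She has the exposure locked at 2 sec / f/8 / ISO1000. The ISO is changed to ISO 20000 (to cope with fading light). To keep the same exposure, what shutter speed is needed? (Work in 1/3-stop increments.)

1/10s

ISO: 1000 → 1250 → 1600 → 2000 → 2500 → 3200 → 4000 → 5000 → 6400 → 8000 → 10000 → 12800 → 16000 → 20000 — 4 1/3 stops raised (brighter).
Need 4 1/3 stops darker from the shutter speed: 2 → 1.6 → 1.3 → 1 → 0.8 → 0.6 → 0.5 → 0.4 → 0.3 → 1/4 → 1/5 → 1/6 → 1/8 → 1/10.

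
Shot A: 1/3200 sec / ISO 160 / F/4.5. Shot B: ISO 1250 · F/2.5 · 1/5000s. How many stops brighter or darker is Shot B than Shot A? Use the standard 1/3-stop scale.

Aperture: f/4.5 → f/4 → f/3.5 → f/3.2 → f/2.8 → f/2.5 — 1 2/3 stops opened up (brighter).
Shutter speed: 1/3200 → 1/4000 → 1/5000 — 2/3 stop faster (darker).
ISO: 160 → 200 → 250 → 320 → 400 → 500 → 640 → 800 → 1000 → 1250 — 3 stops raised (brighter).
Net: +1 2/3 −2/3 +3 = +4 stops.

4 stops brighter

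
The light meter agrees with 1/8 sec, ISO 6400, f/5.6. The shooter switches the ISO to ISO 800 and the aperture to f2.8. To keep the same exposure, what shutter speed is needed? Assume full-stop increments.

1/4s

ISO: 6400 → 3200 → 1600 → 800 — 3 stops dropped (darker).
Aperture: f/5.6 → f/4 → f/2.8 — 2 stops wider (brighter).
Net change so far: 1 stop darker. Offset with the shutter speed: 1/8 → 1/4.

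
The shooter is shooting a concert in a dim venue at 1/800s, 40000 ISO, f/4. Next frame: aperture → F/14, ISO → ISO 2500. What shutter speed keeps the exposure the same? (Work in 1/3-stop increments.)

1/4s

Aperture: f/4 → f/4.5 → f/5 → f/5.6 → f/6.3 → f/7.1 → f/8 → f/9 → f/10 → f/11 → f/13 → f/14 — 3 2/3 stops narrower (darker).
ISO: 40000 → 32000 → 25600 → 20000 → 16000 → 12800 → 10000 → 8000 → 6400 → 5000 → 4000 → 3200 → 2500 — 4 stops lower (darker).
Net change so far: 7 2/3 stops darker. Offset with the shutter speed: 1/800 → 1/640 → 1/500 → 1/400 → 1/320 → 1/250 → 1/200 → 1/160 → 1/125 → 1/100 → 1/80 → 1/60 → 1/50 → 1/40 → 1/30 → 1/25 → 1/20 → 1/15 → 1/13 → 1/10 → 1/8 → 1/6 → 1/5 → 1/4.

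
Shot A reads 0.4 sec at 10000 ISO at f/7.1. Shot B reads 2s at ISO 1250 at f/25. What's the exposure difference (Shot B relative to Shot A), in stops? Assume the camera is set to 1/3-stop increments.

4 1/3 stops darker

Aperture: f/7.1 → f/8 → f/9 → f/10 → f/11 → f/13 → f/14 → f/16 → f/18 → f/20 → f/22 → f/25 — 3 2/3 stops narrower (darker).
Shutter speed: 0.4 → 0.5 → 0.6 → 0.8 → 1 → 1.3 → 1.6 → 2 — 2 1/3 stops slower (brighter).
ISO: 10000 → 8000 → 6400 → 5000 → 4000 → 3200 → 2500 → 2000 → 1600 → 1250 — 3 stops lower (darker).
Net: −3 2/3 +2 1/3 −3 = −4 1/3 stops.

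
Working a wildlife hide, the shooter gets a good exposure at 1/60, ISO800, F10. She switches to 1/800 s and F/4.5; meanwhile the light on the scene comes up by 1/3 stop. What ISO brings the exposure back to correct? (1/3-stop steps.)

Scene light: 1/3 stop brighter.
Shutter speed: 1/60 → 1/80 → 1/100 → 1/125 → 1/160 → 1/200 → 1/250 → 1/320 → 1/400 → 1/500 → 1/640 → 1/800 — 3 2/3 stops shorter (darker).
Aperture: f/10 → f/9 → f/8 → f/7.1 → f/6.3 → f/5.6 → f/5 → f/4.5 — 2 1/3 stops larger aperture (brighter).
Net so far: 1 stop darker. ISO: 800 → 1000 → 1250 → 1600.

ISO 1600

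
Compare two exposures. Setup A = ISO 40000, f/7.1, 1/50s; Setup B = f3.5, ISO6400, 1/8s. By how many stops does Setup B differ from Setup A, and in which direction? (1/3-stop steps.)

2 stops brighter

Aperture: f/7.1 → f/6.3 → f/5.6 → f/5 → f/4.5 → f/4 → f/3.5 — 2 stops larger aperture (brighter).
Shutter speed: 1/50 → 1/40 → 1/30 → 1/25 → 1/20 → 1/15 → 1/13 → 1/10 → 1/8 — 2 2/3 stops slower (brighter).
ISO: 40000 → 32000 → 25600 → 20000 → 16000 → 12800 → 10000 → 8000 → 6400 — 2 2/3 stops dropped (darker).
Net: +2 +2 2/3 −2 2/3 = +2 stops.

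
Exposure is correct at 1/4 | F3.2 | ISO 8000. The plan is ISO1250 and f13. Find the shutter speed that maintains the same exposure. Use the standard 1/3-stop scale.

25 s

ISO: 8000 → 6400 → 5000 → 4000 → 3200 → 2500 → 2000 → 1600 → 1250 — 2 2/3 stops dropped (darker).
Aperture: f/3.2 → f/3.5 → f/4 → f/4.5 → f/5 → f/5.6 → f/6.3 → f/7.1 → f/8 → f/9 → f/10 → f/11 → f/13 — 4 stops stopped down (darker).
Net change so far: 6 2/3 stops darker. Offset with the shutter speed: 1/4 → 0.3 → 0.4 → 0.5 → 0.6 → 0.8 → 1 → 1.3 → 1.6 → 2 → 2.5 → 3.2 → 4 → 5 → 6 → 8 → 10 → 13 → 15 → 20 → 25.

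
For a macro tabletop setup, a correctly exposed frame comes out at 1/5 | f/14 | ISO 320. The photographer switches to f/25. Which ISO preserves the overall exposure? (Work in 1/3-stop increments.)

Aperture: f/14 → f/16 → f/18 → f/20 → f/22 → f/25 — 1 2/3 stops stopped down (darker).
Need 1 2/3 stops brighter from the ISO: 320 → 400 → 500 → 640 → 800 → 1000.

ISO 1000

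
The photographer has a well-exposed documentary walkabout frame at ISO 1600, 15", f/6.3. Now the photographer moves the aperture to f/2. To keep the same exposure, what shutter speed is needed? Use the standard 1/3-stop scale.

1.6 s

Aperture: f/6.3 → f/5.6 → f/5 → f/4.5 → f/4 → f/3.5 → f/3.2 → f/2.8 → f/2.5 → f/2.2 → f/2 — 3 1/3 stops wider (brighter).
Need 3 1/3 stops darker from the shutter speed: 15 → 13 → 10 → 8 → 6 → 5 → 4 → 3.2 → 2.5 → 2 → 1.6.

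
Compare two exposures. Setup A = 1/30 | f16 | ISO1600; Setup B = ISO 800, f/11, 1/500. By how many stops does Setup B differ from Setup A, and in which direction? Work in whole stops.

4 stops darker

Aperture: f/16 → f/11 — 1 stop wider (brighter).
Shutter speed: 1/30 → 1/60 → 1/125 → 1/250 → 1/500 — 4 stops faster (darker).
ISO: 1600 → 800 — 1 stop dropped (darker).
Net: +1 −4 −1 = −4 stops.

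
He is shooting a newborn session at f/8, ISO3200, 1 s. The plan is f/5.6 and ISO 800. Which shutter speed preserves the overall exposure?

Aperture: f/8 → f/5.6 — 1 stop wider (brighter).
ISO: 3200 → 1600 → 800 — 2 stops dropped (darker).
Net change so far: 1 stop darker. Offset with the shutter speed: 1 → 2.

2 s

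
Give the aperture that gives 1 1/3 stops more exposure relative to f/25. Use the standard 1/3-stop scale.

f/16

Aperture: f/25 → f/22 → f/20 → f/18 → f/16 — 1 1/3 stops larger aperture (brighter).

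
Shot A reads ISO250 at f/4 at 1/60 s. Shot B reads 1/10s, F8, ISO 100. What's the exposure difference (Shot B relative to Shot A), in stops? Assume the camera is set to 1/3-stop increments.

2/3 stop darker

Aperture: f/4 → f/4.5 → f/5 → f/5.6 → f/6.3 → f/7.1 → f/8 — 2 stops stopped down (darker).
Shutter speed: 1/60 → 1/50 → 1/40 → 1/30 → 1/25 → 1/20 → 1/15 → 1/13 → 1/10 — 2 2/3 stops longer (brighter).
ISO: 250 → 200 → 160 → 125 → 100 — 1 1/3 stops dropped (darker).
Net: −2 +2 2/3 −1 1/3 = −2/3 stops.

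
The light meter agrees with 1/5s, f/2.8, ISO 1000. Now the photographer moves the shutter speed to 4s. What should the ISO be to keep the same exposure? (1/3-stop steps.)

Shutter speed: 1/5 → 1/4 → 0.3 → 0.4 → 0.5 → 0.6 → 0.8 → 1 → 1.3 → 1.6 → 2 → 2.5 → 3.2 → 4 — 4 1/3 stops slower (brighter).
Need 4 1/3 stops darker from the ISO: 1000 → 800 → 640 → 500 → 400 → 320 → 250 → 200 → 160 → 125 → 100 → 80 → 64 → 50.

ISO 50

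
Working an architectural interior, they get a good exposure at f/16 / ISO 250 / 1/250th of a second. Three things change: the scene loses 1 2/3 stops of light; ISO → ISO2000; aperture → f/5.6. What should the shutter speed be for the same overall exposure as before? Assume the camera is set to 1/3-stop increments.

1/5000s

Scene light: 1 2/3 stops darker.
ISO: 250 → 320 → 400 → 500 → 640 → 800 → 1000 → 1250 → 1600 → 2000 — 3 stops higher (brighter).
Aperture: f/16 → f/14 → f/13 → f/11 → f/10 → f/9 → f/8 → f/7.1 → f/6.3 → f/5.6 — 3 stops opened up (brighter).
Net so far: 4 1/3 stops brighter. Shutter speed: 1/250 → 1/320 → 1/400 → 1/500 → 1/640 → 1/800 → 1/1000 → 1/1250 → 1/1600 → 1/2000 → 1/2500 → 1/3200 → 1/4000 → 1/5000.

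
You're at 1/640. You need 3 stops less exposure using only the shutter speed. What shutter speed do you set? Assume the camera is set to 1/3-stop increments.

Shutter speed: 1/640 → 1/800 → 1/1000 → 1/1250 → 1/1600 → 1/2000 → 1/2500 → 1/3200 → 1/4000 → 1/5000 — 3 stops faster (darker).

1/5000s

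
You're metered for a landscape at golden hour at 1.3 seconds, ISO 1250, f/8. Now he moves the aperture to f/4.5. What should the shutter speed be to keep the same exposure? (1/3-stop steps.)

Aperture: f/8 → f/7.1 → f/6.3 → f/5.6 → f/5 → f/4.5 — 1 2/3 stops wider (brighter).
Need 1 2/3 stops darker from the shutter speed: 1.3 → 1 → 0.8 → 0.6 → 0.5 → 0.4.

0.4 s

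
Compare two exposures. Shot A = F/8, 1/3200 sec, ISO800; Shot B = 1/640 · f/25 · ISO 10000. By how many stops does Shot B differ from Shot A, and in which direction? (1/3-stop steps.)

2 2/3 stops brighter

Aperture: f/8 → f/9 → f/10 → f/11 → f/13 → f/14 → f/16 → f/18 → f/20 → f/22 → f/25 — 3 1/3 stops smaller aperture (darker).
Shutter speed: 1/3200 → 1/2500 → 1/2000 → 1/1600 → 1/1250 → 1/1000 → 1/800 → 1/640 — 2 1/3 stops longer (brighter).
ISO: 800 → 1000 → 1250 → 1600 → 2000 → 2500 → 3200 → 4000 → 5000 → 6400 → 8000 → 10000 — 3 2/3 stops raised (brighter).
Net: −3 1/3 +2 1/3 +3 2/3 = +2 2/3 stops.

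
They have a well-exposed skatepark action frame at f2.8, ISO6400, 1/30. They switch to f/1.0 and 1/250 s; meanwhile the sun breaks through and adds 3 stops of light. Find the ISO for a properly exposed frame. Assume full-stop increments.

ISO 800

Scene light: 3 stops brighter.
Aperture: f/2.8 → f/2 → f/1.4 → f/1.0 — 3 stops larger aperture (brighter).
Shutter speed: 1/30 → 1/60 → 1/125 → 1/250 — 3 stops shorter (darker).
Net so far: 3 stops brighter. ISO: 6400 → 3200 → 1600 → 800.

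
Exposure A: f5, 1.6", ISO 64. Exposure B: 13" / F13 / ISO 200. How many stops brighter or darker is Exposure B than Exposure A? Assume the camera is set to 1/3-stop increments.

Aperture: f/5 → f/5.6 → f/6.3 → f/7.1 → f/8 → f/9 → f/10 → f/11 → f/13 — 2 2/3 stops stopped down (darker).
Shutter speed: 1.6 → 2 → 2.5 → 3.2 → 4 → 5 → 6 → 8 → 10 → 13 — 3 stops slower (brighter).
ISO: 64 → 80 → 100 → 125 → 160 → 200 — 1 2/3 stops higher (brighter).
Net: −2 2/3 +3 +1 2/3 = +2 stops.

2 stops brighter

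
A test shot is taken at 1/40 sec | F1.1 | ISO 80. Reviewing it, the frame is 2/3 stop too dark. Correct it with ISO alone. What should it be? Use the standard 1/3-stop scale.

Underexposed by 2/3 stop → need 2/3 stop brighter.
ISO: 80 → 100 → 125.

ISO 125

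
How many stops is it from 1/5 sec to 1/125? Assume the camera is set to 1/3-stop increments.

4 2/3 stops

1/5 → 1/6 → 1/8 → 1/10 → 1/13 → 1/15 → 1/20 → 1/25 → 1/30 → 1/40 → 1/50 → 1/60 → 1/80 → 1/100 → 1/125 — count the steps: 14 third-stops = 4 2/3 stops.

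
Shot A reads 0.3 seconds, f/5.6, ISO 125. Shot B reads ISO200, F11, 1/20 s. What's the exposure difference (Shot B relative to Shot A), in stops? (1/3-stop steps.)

Aperture: f/5.6 → f/6.3 → f/7.1 → f/8 → f/9 → f/10 → f/11 — 2 stops smaller aperture (darker).
Shutter speed: 0.3 → 1/4 → 1/5 → 1/6 → 1/8 → 1/10 → 1/13 → 1/15 → 1/20 — 2 2/3 stops faster (darker).
ISO: 125 → 160 → 200 — 2/3 stop higher (brighter).
Net: −2 −2 2/3 +2/3 = −4 stops.

4 stops darker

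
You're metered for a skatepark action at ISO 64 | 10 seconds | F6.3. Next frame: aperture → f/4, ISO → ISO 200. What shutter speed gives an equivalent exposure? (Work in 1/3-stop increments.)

1.3 s

Aperture: f/6.3 → f/5.6 → f/5 → f/4.5 → f/4 — 1 1/3 stops wider (brighter).
ISO: 64 → 80 → 100 → 125 → 160 → 200 — 1 2/3 stops higher (brighter).
Net change so far: 3 stops brighter. Offset with the shutter speed: 10 → 8 → 6 → 5 → 4 → 3.2 → 2.5 → 2 → 1.6 → 1.3.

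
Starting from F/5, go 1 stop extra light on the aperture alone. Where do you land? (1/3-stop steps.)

Aperture: f/5 → f/4.5 → f/4 → f/3.5 — 1 stop larger aperture (brighter).

f/3.5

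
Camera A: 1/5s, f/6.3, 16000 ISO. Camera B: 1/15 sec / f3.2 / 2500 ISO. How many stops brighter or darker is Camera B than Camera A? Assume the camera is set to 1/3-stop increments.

Aperture: f/6.3 → f/5.6 → f/5 → f/4.5 → f/4 → f/3.5 → f/3.2 — 2 stops opened up (brighter).
Shutter speed: 1/5 → 1/6 → 1/8 → 1/10 → 1/13 → 1/15 — 1 2/3 stops faster (darker).
ISO: 16000 → 12800 → 10000 → 8000 → 6400 → 5000 → 4000 → 3200 → 2500 — 2 2/3 stops dropped (darker).
Net: +2 −1 2/3 −2 2/3 = −2 1/3 stops.

2 1/3 stops darker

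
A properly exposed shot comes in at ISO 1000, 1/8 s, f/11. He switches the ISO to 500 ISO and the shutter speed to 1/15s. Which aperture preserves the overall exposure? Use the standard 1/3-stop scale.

ISO: 1000 → 800 → 640 → 500 — 1 stop lower (darker).
Shutter speed: 1/8 → 1/10 → 1/13 → 1/15 — 1 stop shorter (darker).
Net change so far: 2 stops darker. Offset with the aperture: f/11 → f/10 → f/9 → f/8 → f/7.1 → f/6.3 → f/5.6.

f/5.6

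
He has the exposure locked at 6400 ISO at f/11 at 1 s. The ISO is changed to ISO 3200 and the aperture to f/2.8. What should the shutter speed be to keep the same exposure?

ISO: 6400 → 3200 — 1 stop dropped (darker).
Aperture: f/11 → f/8 → f/5.6 → f/4 → f/2.8 — 4 stops opened up (brighter).
Net change so far: 3 stops brighter. Offset with the shutter speed: 1 → 1/2 → 1/4 → 1/8.

1/8s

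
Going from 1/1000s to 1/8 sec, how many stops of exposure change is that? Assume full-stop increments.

7 stops

1/1000 → 1/500 → 1/250 → 1/125 → 1/60 → 1/30 → 1/15 → 1/8 — count the steps: 7 stops.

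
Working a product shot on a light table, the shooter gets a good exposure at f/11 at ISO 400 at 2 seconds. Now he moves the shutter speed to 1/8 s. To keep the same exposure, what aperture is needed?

Shutter speed: 2 → 1 → 1/2 → 1/4 → 1/8 — 4 stops faster (darker).
Need 4 stops brighter from the aperture: f/11 → f/8 → f/5.6 → f/4 → f/2.8.

f/2.8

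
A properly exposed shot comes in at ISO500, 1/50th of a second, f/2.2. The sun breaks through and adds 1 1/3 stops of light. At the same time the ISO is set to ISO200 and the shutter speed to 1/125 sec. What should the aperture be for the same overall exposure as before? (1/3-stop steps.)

Scene light: 1 1/3 stops brighter.
ISO: 500 → 400 → 320 → 250 → 200 — 1 1/3 stops lower (darker).
Shutter speed: 1/50 → 1/60 → 1/80 → 1/100 → 1/125 — 1 1/3 stops shorter (darker).
Net so far: 1 1/3 stops darker. Aperture: f/2.2 → f/2 → f/1.8 → f/1.6 → f/1.4.

f/1.4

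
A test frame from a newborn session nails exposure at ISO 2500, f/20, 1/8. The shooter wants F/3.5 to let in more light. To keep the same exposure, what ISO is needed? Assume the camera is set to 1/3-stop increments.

Aperture: f/20 → f/18 → f/16 → f/14 → f/13 → f/11 → f/10 → f/9 → f/8 → f/7.1 → f/6.3 → f/5.6 → f/5 → f/4.5 → f/4 → f/3.5 — 5 stops wider (brighter).
Need 5 stops darker from the ISO: 2500 → 2000 → 1600 → 1250 → 1000 → 800 → 640 → 500 → 400 → 320 → 250 → 200 → 160 → 125 → 100 → 80.

ISO 80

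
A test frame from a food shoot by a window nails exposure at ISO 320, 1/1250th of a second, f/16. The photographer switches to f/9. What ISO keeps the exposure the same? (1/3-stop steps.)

Aperture: f/16 → f/14 → f/13 → f/11 → f/10 → f/9 — 1 2/3 stops wider (brighter).
Need 1 2/3 stops darker from the ISO: 320 → 250 → 200 → 160 → 125 → 100.

ISO 100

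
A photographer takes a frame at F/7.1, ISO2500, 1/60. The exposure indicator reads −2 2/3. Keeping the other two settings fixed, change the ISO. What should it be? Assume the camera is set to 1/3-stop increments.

Underexposed by 2 2/3 stops → need 2 2/3 stops brighter.
ISO: 2500 → 3200 → 4000 → 5000 → 6400 → 8000 → 10000 → 12800 → 16000.

ISO 16000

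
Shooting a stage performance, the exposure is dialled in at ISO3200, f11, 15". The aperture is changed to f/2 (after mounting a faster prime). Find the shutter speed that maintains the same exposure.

Aperture: f/11 → f/8 → f/5.6 → f/4 → f/2.8 → f/2 — 5 stops larger aperture (brighter).
Need 5 stops darker from the shutter speed: 15 → 8 → 4 → 2 → 1 → 1/2.

1/2s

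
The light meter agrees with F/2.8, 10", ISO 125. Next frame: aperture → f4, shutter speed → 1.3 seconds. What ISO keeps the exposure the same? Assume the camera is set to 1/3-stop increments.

Aperture: f/2.8 → f/3.2 → f/3.5 → f/4 — 1 stop narrower (darker).
Shutter speed: 10 → 8 → 6 → 5 → 4 → 3.2 → 2.5 → 2 → 1.6 → 1.3 — 3 stops shorter (darker).
Net change so far: 4 stops darker. Offset with the ISO: 125 → 160 → 200 → 250 → 320 → 400 → 500 → 640 → 800 → 1000 → 1250 → 1600 → 2000.

ISO 2000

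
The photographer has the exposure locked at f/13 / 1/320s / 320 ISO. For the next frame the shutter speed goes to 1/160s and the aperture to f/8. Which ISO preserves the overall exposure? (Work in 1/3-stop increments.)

ISO 64

Shutter speed: 1/320 → 1/250 → 1/200 → 1/160 — 1 stop slower (brighter).
Aperture: f/13 → f/11 → f/10 → f/9 → f/8 — 1 1/3 stops wider (brighter).
Net change so far: 2 1/3 stops brighter. Offset with the ISO: 320 → 250 → 200 → 160 → 125 → 100 → 80 → 64.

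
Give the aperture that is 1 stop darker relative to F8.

Aperture: f/8 → f/11 — 1 stop narrower (darker).

f/11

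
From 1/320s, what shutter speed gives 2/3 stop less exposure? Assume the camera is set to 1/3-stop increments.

Shutter speed: 1/320 → 1/400 → 1/500 — 2/3 stop faster (darker).

1/500s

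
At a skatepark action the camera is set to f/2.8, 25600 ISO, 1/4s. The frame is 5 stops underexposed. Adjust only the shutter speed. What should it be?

8 s

Underexposed by 5 stops → need 5 stops brighter.
Shutter speed: 1/4 → 1/2 → 1 → 2 → 4 → 8.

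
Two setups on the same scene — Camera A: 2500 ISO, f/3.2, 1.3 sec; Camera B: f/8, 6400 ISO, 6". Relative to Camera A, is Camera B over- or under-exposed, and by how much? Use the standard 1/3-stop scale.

Aperture: f/3.2 → f/3.5 → f/4 → f/4.5 → f/5 → f/5.6 → f/6.3 → f/7.1 → f/8 — 2 2/3 stops narrower (darker).
Shutter speed: 1.3 → 1.6 → 2 → 2.5 → 3.2 → 4 → 5 → 6 — 2 1/3 stops slower (brighter).
ISO: 2500 → 3200 → 4000 → 5000 → 6400 — 1 1/3 stops raised (brighter).
Net: −2 2/3 +2 1/3 +1 1/3 = +1 stop.

1 stop brighter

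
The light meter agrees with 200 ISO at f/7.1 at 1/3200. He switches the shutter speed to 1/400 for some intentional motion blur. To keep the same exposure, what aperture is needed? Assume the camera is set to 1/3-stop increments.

Shutter speed: 1/3200 → 1/2500 → 1/2000 → 1/1600 → 1/1250 → 1/1000 → 1/800 → 1/640 → 1/500 → 1/400 — 3 stops longer (brighter).
Need 3 stops darker from the aperture: f/7.1 → f/8 → f/9 → f/10 → f/11 → f/13 → f/14 → f/16 → f/18 → f/20.

f/20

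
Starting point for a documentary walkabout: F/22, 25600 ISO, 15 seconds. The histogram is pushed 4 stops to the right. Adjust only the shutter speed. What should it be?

Overexposed by 4 stops → need 4 stops darker.
Shutter speed: 15 → 8 → 4 → 2 → 1.

1 s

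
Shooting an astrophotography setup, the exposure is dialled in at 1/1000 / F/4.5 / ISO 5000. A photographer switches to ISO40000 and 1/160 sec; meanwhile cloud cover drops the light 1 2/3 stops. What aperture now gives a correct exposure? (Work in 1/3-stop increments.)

f/18

Scene light: 1 2/3 stops darker.
ISO: 5000 → 6400 → 8000 → 10000 → 12800 → 16000 → 20000 → 25600 → 32000 → 40000 — 3 stops higher (brighter).
Shutter speed: 1/1000 → 1/800 → 1/640 → 1/500 → 1/400 → 1/320 → 1/250 → 1/200 → 1/160 — 2 2/3 stops longer (brighter).
Net so far: 4 stops brighter. Aperture: f/4.5 → f/5 → f/5.6 → f/6.3 → f/7.1 → f/8 → f/9 → f/10 → f/11 → f/13 → f/14 → f/16 → f/18.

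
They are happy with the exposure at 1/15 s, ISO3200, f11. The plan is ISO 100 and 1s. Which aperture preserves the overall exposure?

f/8

ISO: 3200 → 1600 → 800 → 400 → 200 → 100 — 5 stops dropped (darker).
Shutter speed: 1/15 → 1/8 → 1/4 → 1/2 → 1 — 4 stops longer (brighter).
Net change so far: 1 stop darker. Offset with the aperture: f/11 → f/8.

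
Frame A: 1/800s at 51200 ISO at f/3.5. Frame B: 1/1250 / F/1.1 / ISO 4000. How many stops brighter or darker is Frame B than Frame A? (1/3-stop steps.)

Aperture: f/3.5 → f/3.2 → f/2.8 → f/2.5 → f/2.2 → f/2 → f/1.8 → f/1.6 → f/1.4 → f/1.2 → f/1.1 — 3 1/3 stops larger aperture (brighter).
Shutter speed: 1/800 → 1/1000 → 1/1250 — 2/3 stop faster (darker).
ISO: 51200 → 40000 → 32000 → 25600 → 20000 → 16000 → 12800 → 10000 → 8000 → 6400 → 5000 → 4000 — 3 2/3 stops dropped (darker).
Net: +3 1/3 −2/3 −3 2/3 = −1 stop.

1 stop darker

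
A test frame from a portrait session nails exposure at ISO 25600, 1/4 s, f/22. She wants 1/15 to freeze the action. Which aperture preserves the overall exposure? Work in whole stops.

f/11

Shutter speed: 1/4 → 1/8 → 1/15 — 2 stops faster (darker).
Need 2 stops brighter from the aperture: f/22 → f/16 → f/11.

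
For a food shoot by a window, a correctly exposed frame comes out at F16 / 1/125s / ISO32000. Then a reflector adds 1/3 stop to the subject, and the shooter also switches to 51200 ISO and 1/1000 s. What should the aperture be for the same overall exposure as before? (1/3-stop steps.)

Scene light: 1/3 stop brighter.
ISO: 32000 → 40000 → 51200 — 2/3 stop higher (brighter).
Shutter speed: 1/125 → 1/160 → 1/200 → 1/250 → 1/320 → 1/400 → 1/500 → 1/640 → 1/800 → 1/1000 — 3 stops faster (darker).
Net so far: 2 stops darker. Aperture: f/16 → f/14 → f/13 → f/11 → f/10 → f/9 → f/8.

f/8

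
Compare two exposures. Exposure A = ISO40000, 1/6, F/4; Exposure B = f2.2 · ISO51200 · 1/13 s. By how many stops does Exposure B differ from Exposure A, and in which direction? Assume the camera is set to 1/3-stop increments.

Aperture: f/4 → f/3.5 → f/3.2 → f/2.8 → f/2.5 → f/2.2 — 1 2/3 stops larger aperture (brighter).
Shutter speed: 1/6 → 1/8 → 1/10 → 1/13 — 1 stop shorter (darker).
ISO: 40000 → 51200 — 1/3 stop raised (brighter).
Net: +1 2/3 −1 +1/3 = +1 stop.

1 stop brighter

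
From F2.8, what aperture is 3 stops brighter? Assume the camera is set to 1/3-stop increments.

Aperture: f/2.8 → f/2.5 → f/2.2 → f/2 → f/1.8 → f/1.6 → f/1.4 → f/1.2 → f/1.1 → f/1.0 — 3 stops opened up (brighter).

f/1.0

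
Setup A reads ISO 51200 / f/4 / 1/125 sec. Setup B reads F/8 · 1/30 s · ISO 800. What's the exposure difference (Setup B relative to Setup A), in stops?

Aperture: f/4 → f/5.6 → f/8 — 2 stops narrower (darker).
Shutter speed: 1/125 → 1/60 → 1/30 — 2 stops slower (brighter).
ISO: 51200 → 25600 → 12800 → 6400 → 3200 → 1600 → 800 — 6 stops lower (darker).
Net: −2 +2 −6 = −6 stops.

6 stops darker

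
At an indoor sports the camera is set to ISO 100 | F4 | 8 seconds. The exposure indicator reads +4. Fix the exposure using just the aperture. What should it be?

Overexposed by 4 stops → need 4 stops darker.
Aperture: f/4 → f/5.6 → f/8 → f/11 → f/16.

f/16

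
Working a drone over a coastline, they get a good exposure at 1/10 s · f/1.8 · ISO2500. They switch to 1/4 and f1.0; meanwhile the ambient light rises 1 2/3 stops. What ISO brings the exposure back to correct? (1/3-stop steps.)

ISO 100

Scene light: 1 2/3 stops brighter.
Shutter speed: 1/10 → 1/8 → 1/6 → 1/5 → 1/4 — 1 1/3 stops slower (brighter).
Aperture: f/1.8 → f/1.6 → f/1.4 → f/1.2 → f/1.1 → f/1.0 — 1 2/3 stops opened up (brighter).
Net so far: 4 2/3 stops brighter. ISO: 2500 → 2000 → 1600 → 1250 → 1000 → 800 → 640 → 500 → 400 → 320 → 250 → 200 → 160 → 125 → 100.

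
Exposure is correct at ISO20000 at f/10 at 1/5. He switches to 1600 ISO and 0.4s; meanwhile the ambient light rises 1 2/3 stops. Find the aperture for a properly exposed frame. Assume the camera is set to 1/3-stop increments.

f/7.1

Scene light: 1 2/3 stops brighter.
ISO: 20000 → 16000 → 12800 → 10000 → 8000 → 6400 → 5000 → 4000 → 3200 → 2500 → 2000 → 1600 — 3 2/3 stops dropped (darker).
Shutter speed: 1/5 → 1/4 → 0.3 → 0.4 — 1 stop longer (brighter).
Net so far: 1 stop darker. Aperture: f/10 → f/9 → f/8 → f/7.1.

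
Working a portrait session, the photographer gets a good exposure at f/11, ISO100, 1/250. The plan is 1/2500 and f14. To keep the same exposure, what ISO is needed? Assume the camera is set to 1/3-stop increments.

Shutter speed: 1/250 → 1/320 → 1/400 → 1/500 → 1/640 → 1/800 → 1/1000 → 1/1250 → 1/1600 → 1/2000 → 1/2500 — 3 1/3 stops faster (darker).
Aperture: f/11 → f/13 → f/14 — 2/3 stop smaller aperture (darker).
Net change so far: 4 stops darker. Offset with the ISO: 100 → 125 → 160 → 200 → 250 → 320 → 400 → 500 → 640 → 800 → 1000 → 1250 → 1600.

ISO 1600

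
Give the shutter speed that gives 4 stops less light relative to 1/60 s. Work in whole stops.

1/1000s

Shutter speed: 1/60 → 1/125 → 1/250 → 1/500 → 1/1000 — 4 stops faster (darker).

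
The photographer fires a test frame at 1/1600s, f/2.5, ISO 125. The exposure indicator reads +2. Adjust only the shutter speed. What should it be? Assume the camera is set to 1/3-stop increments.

Overexposed by 2 stops → need 2 stops darker.
Shutter speed: 1/1600 → 1/2000 → 1/2500 → 1/3200 → 1/4000 → 1/5000 → 1/6400.

1/6400s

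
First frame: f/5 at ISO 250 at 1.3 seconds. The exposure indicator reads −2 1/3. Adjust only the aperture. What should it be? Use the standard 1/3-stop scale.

f/2.2

Underexposed by 2 1/3 stops → need 2 1/3 stops brighter.
Aperture: f/5 → f/4.5 → f/4 → f/3.5 → f/3.2 → f/2.8 → f/2.5 → f/2.2.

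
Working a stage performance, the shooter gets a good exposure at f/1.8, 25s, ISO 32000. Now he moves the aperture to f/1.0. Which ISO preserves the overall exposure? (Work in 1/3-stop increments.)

Aperture: f/1.8 → f/1.6 → f/1.4 → f/1.2 → f/1.1 → f/1.0 — 1 2/3 stops wider (brighter).
Need 1 2/3 stops darker from the ISO: 32000 → 25600 → 20000 → 16000 → 12800 → 10000.

ISO 10000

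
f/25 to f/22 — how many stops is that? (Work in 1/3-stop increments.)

f/25 → f/22 — count the steps: 1 third-stops = 1/3 stop.

1/3 stop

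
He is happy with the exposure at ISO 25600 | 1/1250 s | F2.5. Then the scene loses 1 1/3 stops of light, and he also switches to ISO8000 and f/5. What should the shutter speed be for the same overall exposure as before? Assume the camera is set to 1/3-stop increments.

Scene light: 1 1/3 stops darker.
ISO: 25600 → 20000 → 16000 → 12800 → 10000 → 8000 — 1 2/3 stops lower (darker).
Aperture: f/2.5 → f/2.8 → f/3.2 → f/3.5 → f/4 → f/4.5 → f/5 — 2 stops smaller aperture (darker).
Net so far: 5 stops darker. Shutter speed: 1/1250 → 1/1000 → 1/800 → 1/640 → 1/500 → 1/400 → 1/320 → 1/250 → 1/200 → 1/160 → 1/125 → 1/100 → 1/80 → 1/60 → 1/50 → 1/40.

1/40s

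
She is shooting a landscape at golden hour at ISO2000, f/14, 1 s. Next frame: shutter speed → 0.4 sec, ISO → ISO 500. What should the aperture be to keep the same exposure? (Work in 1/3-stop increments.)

Shutter speed: 1 → 0.8 → 0.6 → 0.5 → 0.4 — 1 1/3 stops faster (darker).
ISO: 2000 → 1600 → 1250 → 1000 → 800 → 640 → 500 — 2 stops lower (darker).
Net change so far: 3 1/3 stops darker. Offset with the aperture: f/14 → f/13 → f/11 → f/10 → f/9 → f/8 → f/7.1 → f/6.3 → f/5.6 → f/5 → f/4.5.

f/4.5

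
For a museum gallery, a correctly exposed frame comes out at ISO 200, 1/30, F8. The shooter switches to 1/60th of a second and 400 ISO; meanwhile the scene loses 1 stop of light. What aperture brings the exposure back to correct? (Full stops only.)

Scene light: 1 stop darker.
Shutter speed: 1/30 → 1/60 — 1 stop shorter (darker).
ISO: 200 → 400 — 1 stop raised (brighter).
Net so far: 1 stop darker. Aperture: f/8 → f/5.6.

f/5.6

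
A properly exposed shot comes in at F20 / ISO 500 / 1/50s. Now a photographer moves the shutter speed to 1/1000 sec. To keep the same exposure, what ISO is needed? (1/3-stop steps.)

ISO 10000

Shutter speed: 1/50 → 1/60 → 1/80 → 1/100 → 1/125 → 1/160 → 1/200 → 1/250 → 1/320 → 1/400 → 1/500 → 1/640 → 1/800 → 1/1000 — 4 1/3 stops faster (darker).
Need 4 1/3 stops brighter from the ISO: 500 → 640 → 800 → 1000 → 1250 → 1600 → 2000 → 2500 → 3200 → 4000 → 5000 → 6400 → 8000 → 10000.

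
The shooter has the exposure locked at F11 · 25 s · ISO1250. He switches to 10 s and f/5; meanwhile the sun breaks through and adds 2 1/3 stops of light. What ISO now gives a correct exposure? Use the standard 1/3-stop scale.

ISO 125

Scene light: 2 1/3 stops brighter.
Shutter speed: 25 → 20 → 15 → 13 → 10 — 1 1/3 stops faster (darker).
Aperture: f/11 → f/10 → f/9 → f/8 → f/7.1 → f/6.3 → f/5.6 → f/5 — 2 1/3 stops larger aperture (brighter).
Net so far: 3 1/3 stops brighter. ISO: 1250 → 1000 → 800 → 640 → 500 → 400 → 320 → 250 → 200 → 160 → 125.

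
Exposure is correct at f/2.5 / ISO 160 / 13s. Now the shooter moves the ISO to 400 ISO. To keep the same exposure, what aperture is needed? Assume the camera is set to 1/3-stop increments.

f/4

ISO: 160 → 200 → 250 → 320 → 400 — 1 1/3 stops raised (brighter).
Need 1 1/3 stops darker from the aperture: f/2.5 → f/2.8 → f/3.2 → f/3.5 → f/4.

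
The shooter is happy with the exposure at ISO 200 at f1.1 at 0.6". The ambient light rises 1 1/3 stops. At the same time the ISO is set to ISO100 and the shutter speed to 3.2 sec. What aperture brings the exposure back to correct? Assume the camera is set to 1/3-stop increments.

Scene light: 1 1/3 stops brighter.
ISO: 200 → 160 → 125 → 100 — 1 stop lower (darker).
Shutter speed: 0.6 → 0.8 → 1 → 1.3 → 1.6 → 2 → 2.5 → 3.2 — 2 1/3 stops longer (brighter).
Net so far: 2 2/3 stops brighter. Aperture: f/1.1 → f/1.2 → f/1.4 → f/1.6 → f/1.8 → f/2 → f/2.2 → f/2.5 → f/2.8.

f/2.8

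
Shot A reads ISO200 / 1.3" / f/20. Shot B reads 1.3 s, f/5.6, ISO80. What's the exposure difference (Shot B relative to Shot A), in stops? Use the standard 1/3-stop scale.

2 1/3 stops brighter

Aperture: f/20 → f/18 → f/16 → f/14 → f/13 → f/11 → f/10 → f/9 → f/8 → f/7.1 → f/6.3 → f/5.6 — 3 2/3 stops larger aperture (brighter).
Shutter speed: unchanged.
ISO: 200 → 160 → 125 → 100 → 80 — 1 1/3 stops lower (darker).
Net: +3 2/3 −1 1/3 = +2 1/3 stops.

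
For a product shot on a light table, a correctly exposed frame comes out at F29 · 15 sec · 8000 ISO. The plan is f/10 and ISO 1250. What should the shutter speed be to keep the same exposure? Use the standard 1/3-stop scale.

Aperture: f/29 → f/25 → f/22 → f/20 → f/18 → f/16 → f/14 → f/13 → f/11 → f/10 — 3 stops opened up (brighter).
ISO: 8000 → 6400 → 5000 → 4000 → 3200 → 2500 → 2000 → 1600 → 1250 — 2 2/3 stops dropped (darker).
Net change so far: 1/3 stop brighter. Offset with the shutter speed: 15 → 13.

13 s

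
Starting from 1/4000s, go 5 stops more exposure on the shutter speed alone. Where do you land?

Shutter speed: 1/4000 → 1/2000 → 1/1000 → 1/500 → 1/250 → 1/125 — 5 stops longer (brighter).

1/125s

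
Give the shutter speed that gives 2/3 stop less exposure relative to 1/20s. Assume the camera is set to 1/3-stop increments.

1/30s

Shutter speed: 1/20 → 1/25 → 1/30 — 2/3 stop faster (darker).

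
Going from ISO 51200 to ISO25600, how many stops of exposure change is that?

51200 → 25600 — count the steps: 1 stop.

1 stop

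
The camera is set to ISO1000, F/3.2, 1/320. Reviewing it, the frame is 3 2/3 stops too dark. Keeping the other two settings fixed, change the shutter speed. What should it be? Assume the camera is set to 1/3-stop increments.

Underexposed by 3 2/3 stops → need 3 2/3 stops brighter.
Shutter speed: 1/320 → 1/250 → 1/200 → 1/160 → 1/125 → 1/100 → 1/80 → 1/60 → 1/50 → 1/40 → 1/30 → 1/25.

1/25s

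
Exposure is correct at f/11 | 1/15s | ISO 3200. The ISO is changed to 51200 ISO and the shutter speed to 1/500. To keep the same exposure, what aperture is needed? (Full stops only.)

ISO: 3200 → 6400 → 12800 → 25600 → 51200 — 4 stops higher (brighter).
Shutter speed: 1/15 → 1/30 → 1/60 → 1/125 → 1/250 → 1/500 — 5 stops shorter (darker).
Net change so far: 1 stop darker. Offset with the aperture: f/11 → f/8.

f/8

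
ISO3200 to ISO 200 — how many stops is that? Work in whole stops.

4 stops

3200 → 1600 → 800 → 400 → 200 — count the steps: 4 stops.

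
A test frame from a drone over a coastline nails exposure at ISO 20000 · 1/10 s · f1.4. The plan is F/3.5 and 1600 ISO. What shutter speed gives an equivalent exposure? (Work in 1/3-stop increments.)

8 s

Aperture: f/1.4 → f/1.6 → f/1.8 → f/2 → f/2.2 → f/2.5 → f/2.8 → f/3.2 → f/3.5 — 2 2/3 stops smaller aperture (darker).
ISO: 20000 → 16000 → 12800 → 10000 → 8000 → 6400 → 5000 → 4000 → 3200 → 2500 → 2000 → 1600 — 3 2/3 stops dropped (darker).
Net change so far: 6 1/3 stops darker. Offset with the shutter speed: 1/10 → 1/8 → 1/6 → 1/5 → 1/4 → 0.3 → 0.4 → 0.5 → 0.6 → 0.8 → 1 → 1.3 → 1.6 → 2 → 2.5 → 3.2 → 4 → 5 → 6 → 8.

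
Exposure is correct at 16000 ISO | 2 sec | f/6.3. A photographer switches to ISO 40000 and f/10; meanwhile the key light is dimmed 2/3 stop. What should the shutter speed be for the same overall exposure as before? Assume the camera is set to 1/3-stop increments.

3.2 s

Scene light: 2/3 stop darker.
ISO: 16000 → 20000 → 25600 → 32000 → 40000 — 1 1/3 stops higher (brighter).
Aperture: f/6.3 → f/7.1 → f/8 → f/9 → f/10 — 1 1/3 stops smaller aperture (darker).
Net so far: 2/3 stop darker. Shutter speed: 2 → 2.5 → 3.2.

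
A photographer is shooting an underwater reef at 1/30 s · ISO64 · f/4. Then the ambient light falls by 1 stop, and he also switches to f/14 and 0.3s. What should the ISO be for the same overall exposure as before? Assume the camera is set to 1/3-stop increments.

Scene light: 1 stop darker.
Aperture: f/4 → f/4.5 → f/5 → f/5.6 → f/6.3 → f/7.1 → f/8 → f/9 → f/10 → f/11 → f/13 → f/14 — 3 2/3 stops stopped down (darker).
Shutter speed: 1/30 → 1/25 → 1/20 → 1/15 → 1/13 → 1/10 → 1/8 → 1/6 → 1/5 → 1/4 → 0.3 — 3 1/3 stops slower (brighter).
Net so far: 1 1/3 stops darker. ISO: 64 → 80 → 100 → 125 → 160.

ISO 160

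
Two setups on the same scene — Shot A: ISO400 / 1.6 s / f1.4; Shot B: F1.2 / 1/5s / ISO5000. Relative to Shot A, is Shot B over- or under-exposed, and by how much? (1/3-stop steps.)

1 stop brighter

Aperture: f/1.4 → f/1.2 — 1/3 stop wider (brighter).
Shutter speed: 1.6 → 1.3 → 1 → 0.8 → 0.6 → 0.5 → 0.4 → 0.3 → 1/4 → 1/5 — 3 stops faster (darker).
ISO: 400 → 500 → 640 → 800 → 1000 → 1250 → 1600 → 2000 → 2500 → 3200 → 4000 → 5000 — 3 2/3 stops raised (brighter).
Net: +1/3 −3 +3 2/3 = +1 stop.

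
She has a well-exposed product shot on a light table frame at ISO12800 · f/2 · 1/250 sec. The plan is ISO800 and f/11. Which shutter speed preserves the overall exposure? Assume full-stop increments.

2 s

ISO: 12800 → 6400 → 3200 → 1600 → 800 — 4 stops lower (darker).
Aperture: f/2 → f/2.8 → f/4 → f/5.6 → f/8 → f/11 — 5 stops stopped down (darker).
Net change so far: 9 stops darker. Offset with the shutter speed: 1/250 → 1/125 → 1/60 → 1/30 → 1/15 → 1/8 → 1/4 → 1/2 → 1 → 2.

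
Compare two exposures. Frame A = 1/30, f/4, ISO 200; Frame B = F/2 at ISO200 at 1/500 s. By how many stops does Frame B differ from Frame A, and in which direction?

Aperture: f/4 → f/2.8 → f/2 — 2 stops wider (brighter).
Shutter speed: 1/30 → 1/60 → 1/125 → 1/250 → 1/500 — 4 stops shorter (darker).
ISO: unchanged.
Net: +2 −4 = −2 stops.

2 stops darker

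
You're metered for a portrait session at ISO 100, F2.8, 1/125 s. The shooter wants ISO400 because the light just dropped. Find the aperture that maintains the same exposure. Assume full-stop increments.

f/5.6

ISO: 100 → 200 → 400 — 2 stops raised (brighter).
Need 2 stops darker from the aperture: f/2.8 → f/4 → f/5.6.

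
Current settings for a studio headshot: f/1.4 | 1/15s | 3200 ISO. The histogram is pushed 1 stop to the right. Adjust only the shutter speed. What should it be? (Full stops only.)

Overexposed by 1 stop → need 1 stop darker.
Shutter speed: 1/15 → 1/30.

1/30s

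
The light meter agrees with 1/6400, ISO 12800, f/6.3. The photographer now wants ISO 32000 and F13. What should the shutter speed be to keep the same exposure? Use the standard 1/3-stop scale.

1/4000s

ISO: 12800 → 16000 → 20000 → 25600 → 32000 — 1 1/3 stops higher (brighter).
Aperture: f/6.3 → f/7.1 → f/8 → f/9 → f/10 → f/11 → f/13 — 2 stops smaller aperture (darker).
Net change so far: 2/3 stop darker. Offset with the shutter speed: 1/6400 → 1/5000 → 1/4000.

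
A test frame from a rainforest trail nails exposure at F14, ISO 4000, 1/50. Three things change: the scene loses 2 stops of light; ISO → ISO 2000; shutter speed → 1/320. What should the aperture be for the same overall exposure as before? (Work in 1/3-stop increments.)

Scene light: 2 stops darker.
ISO: 4000 → 3200 → 2500 → 2000 — 1 stop dropped (darker).
Shutter speed: 1/50 → 1/60 → 1/80 → 1/100 → 1/125 → 1/160 → 1/200 → 1/250 → 1/320 — 2 2/3 stops faster (darker).
Net so far: 5 2/3 stops darker. Aperture: f/14 → f/13 → f/11 → f/10 → f/9 → f/8 → f/7.1 → f/6.3 → f/5.6 → f/5 → f/4.5 → f/4 → f/3.5 → f/3.2 → f/2.8 → f/2.5 → f/2.2 → f/2.

f/2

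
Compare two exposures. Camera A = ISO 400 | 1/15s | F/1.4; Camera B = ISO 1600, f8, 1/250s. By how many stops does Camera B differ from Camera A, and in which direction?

7 stops darker

Aperture: f/1.4 → f/2 → f/2.8 → f/4 → f/5.6 → f/8 — 5 stops stopped down (darker).
Shutter speed: 1/15 → 1/30 → 1/60 → 1/125 → 1/250 — 4 stops shorter (darker).
ISO: 400 → 800 → 1600 — 2 stops higher (brighter).
Net: −5 −4 +2 = −7 stops.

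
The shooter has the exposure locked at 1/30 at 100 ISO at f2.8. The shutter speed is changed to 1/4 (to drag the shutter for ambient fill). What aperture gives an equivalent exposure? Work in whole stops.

Shutter speed: 1/30 → 1/15 → 1/8 → 1/4 — 3 stops slower (brighter).
Need 3 stops darker from the aperture: f/2.8 → f/4 → f/5.6 → f/8.

f/8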